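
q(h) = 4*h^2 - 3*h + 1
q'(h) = 8*h - 3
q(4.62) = 72.52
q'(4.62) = 33.96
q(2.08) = 12.07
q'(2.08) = 13.64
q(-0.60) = 4.24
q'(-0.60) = -7.80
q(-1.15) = 9.74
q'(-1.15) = -12.20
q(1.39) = 4.56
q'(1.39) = 8.12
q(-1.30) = 11.66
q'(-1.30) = -13.40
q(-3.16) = 50.42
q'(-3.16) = -28.28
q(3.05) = 29.06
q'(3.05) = 21.40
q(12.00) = 541.00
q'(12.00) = 93.00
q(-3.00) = 46.00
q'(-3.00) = -27.00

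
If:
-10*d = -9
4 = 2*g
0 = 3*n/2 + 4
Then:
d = 9/10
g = 2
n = -8/3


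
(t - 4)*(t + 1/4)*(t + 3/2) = t^3 - 9*t^2/4 - 53*t/8 - 3/2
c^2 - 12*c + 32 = (c - 8)*(c - 4)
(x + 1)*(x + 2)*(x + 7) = x^3 + 10*x^2 + 23*x + 14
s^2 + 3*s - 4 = (s - 1)*(s + 4)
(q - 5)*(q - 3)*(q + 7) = q^3 - q^2 - 41*q + 105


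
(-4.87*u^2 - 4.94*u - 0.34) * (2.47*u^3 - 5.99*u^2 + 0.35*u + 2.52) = -12.0289*u^5 + 16.9695*u^4 + 27.0463*u^3 - 11.9648*u^2 - 12.5678*u - 0.8568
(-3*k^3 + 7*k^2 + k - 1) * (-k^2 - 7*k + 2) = 3*k^5 + 14*k^4 - 56*k^3 + 8*k^2 + 9*k - 2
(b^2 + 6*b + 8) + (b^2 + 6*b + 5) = 2*b^2 + 12*b + 13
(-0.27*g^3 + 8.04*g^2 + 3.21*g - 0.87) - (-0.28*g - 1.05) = -0.27*g^3 + 8.04*g^2 + 3.49*g + 0.18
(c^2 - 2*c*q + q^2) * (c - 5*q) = c^3 - 7*c^2*q + 11*c*q^2 - 5*q^3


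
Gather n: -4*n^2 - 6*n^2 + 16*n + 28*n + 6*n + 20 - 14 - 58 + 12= -10*n^2 + 50*n - 40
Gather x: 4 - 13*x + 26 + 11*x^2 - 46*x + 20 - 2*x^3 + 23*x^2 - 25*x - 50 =-2*x^3 + 34*x^2 - 84*x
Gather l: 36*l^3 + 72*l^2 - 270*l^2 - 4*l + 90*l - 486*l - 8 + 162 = 36*l^3 - 198*l^2 - 400*l + 154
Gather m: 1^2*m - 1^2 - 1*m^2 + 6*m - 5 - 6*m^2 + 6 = -7*m^2 + 7*m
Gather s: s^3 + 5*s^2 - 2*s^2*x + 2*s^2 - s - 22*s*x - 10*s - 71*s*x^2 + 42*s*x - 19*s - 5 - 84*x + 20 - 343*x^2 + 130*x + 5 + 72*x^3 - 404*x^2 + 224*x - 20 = s^3 + s^2*(7 - 2*x) + s*(-71*x^2 + 20*x - 30) + 72*x^3 - 747*x^2 + 270*x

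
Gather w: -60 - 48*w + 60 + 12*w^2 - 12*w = 12*w^2 - 60*w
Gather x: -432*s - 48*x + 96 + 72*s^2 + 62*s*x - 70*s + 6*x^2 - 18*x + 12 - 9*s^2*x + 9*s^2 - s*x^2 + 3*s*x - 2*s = 81*s^2 - 504*s + x^2*(6 - s) + x*(-9*s^2 + 65*s - 66) + 108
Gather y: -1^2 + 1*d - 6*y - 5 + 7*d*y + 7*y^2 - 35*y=d + 7*y^2 + y*(7*d - 41) - 6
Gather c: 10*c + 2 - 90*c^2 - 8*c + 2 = -90*c^2 + 2*c + 4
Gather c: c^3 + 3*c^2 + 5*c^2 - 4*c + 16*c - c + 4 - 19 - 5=c^3 + 8*c^2 + 11*c - 20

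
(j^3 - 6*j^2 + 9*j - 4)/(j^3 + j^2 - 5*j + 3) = (j - 4)/(j + 3)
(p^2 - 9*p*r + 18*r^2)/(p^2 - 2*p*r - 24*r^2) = (p - 3*r)/(p + 4*r)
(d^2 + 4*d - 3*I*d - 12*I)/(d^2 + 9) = (d + 4)/(d + 3*I)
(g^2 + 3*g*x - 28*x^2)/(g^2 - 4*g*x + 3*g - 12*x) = (g + 7*x)/(g + 3)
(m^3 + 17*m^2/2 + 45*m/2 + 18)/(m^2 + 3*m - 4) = (2*m^2 + 9*m + 9)/(2*(m - 1))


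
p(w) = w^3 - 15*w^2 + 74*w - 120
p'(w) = 3*w^2 - 30*w + 74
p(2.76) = -9.00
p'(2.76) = 14.05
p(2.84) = -7.92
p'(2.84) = 13.00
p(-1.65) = -287.43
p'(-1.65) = 131.67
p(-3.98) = -715.17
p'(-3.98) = 240.92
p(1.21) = -50.65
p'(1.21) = 42.09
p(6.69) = 3.14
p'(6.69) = 7.57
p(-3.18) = -539.16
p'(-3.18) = 199.74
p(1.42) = -42.30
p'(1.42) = 37.45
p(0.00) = -120.00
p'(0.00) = 74.00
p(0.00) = -120.00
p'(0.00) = 74.00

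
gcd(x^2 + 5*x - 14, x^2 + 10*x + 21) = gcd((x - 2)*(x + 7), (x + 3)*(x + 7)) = x + 7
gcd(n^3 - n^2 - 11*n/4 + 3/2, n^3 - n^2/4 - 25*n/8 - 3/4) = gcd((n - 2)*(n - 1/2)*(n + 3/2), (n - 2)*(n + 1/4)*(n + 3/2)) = n^2 - n/2 - 3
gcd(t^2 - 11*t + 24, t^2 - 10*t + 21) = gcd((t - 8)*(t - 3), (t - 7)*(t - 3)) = t - 3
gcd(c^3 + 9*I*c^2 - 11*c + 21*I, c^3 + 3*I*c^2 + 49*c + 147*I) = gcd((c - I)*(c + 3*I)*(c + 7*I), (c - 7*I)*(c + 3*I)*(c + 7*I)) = c^2 + 10*I*c - 21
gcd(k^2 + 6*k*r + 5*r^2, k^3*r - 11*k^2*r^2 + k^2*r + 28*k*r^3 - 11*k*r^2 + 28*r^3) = 1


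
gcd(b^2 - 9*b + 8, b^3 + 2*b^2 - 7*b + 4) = b - 1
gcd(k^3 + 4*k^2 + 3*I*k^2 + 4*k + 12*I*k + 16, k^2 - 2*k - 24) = k + 4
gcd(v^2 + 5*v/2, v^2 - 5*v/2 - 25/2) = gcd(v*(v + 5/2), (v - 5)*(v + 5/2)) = v + 5/2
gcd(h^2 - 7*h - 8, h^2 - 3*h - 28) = 1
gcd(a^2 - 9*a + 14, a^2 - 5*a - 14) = a - 7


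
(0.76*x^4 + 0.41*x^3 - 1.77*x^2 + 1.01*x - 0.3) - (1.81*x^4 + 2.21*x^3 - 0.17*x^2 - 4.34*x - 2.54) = -1.05*x^4 - 1.8*x^3 - 1.6*x^2 + 5.35*x + 2.24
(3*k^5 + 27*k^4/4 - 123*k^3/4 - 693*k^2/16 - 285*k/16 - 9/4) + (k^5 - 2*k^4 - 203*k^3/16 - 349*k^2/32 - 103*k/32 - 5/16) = 4*k^5 + 19*k^4/4 - 695*k^3/16 - 1735*k^2/32 - 673*k/32 - 41/16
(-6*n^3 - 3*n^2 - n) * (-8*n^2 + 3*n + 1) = 48*n^5 + 6*n^4 - 7*n^3 - 6*n^2 - n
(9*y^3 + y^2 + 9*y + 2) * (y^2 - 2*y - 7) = 9*y^5 - 17*y^4 - 56*y^3 - 23*y^2 - 67*y - 14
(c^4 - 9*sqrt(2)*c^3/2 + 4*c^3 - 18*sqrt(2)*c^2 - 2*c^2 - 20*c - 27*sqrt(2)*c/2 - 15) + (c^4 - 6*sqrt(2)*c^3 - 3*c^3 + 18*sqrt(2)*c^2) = 2*c^4 - 21*sqrt(2)*c^3/2 + c^3 - 2*c^2 - 20*c - 27*sqrt(2)*c/2 - 15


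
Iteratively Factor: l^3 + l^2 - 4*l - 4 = (l + 2)*(l^2 - l - 2) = (l + 1)*(l + 2)*(l - 2)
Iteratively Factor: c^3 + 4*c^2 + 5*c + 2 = (c + 1)*(c^2 + 3*c + 2) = (c + 1)^2*(c + 2)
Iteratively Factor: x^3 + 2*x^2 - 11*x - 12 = (x + 4)*(x^2 - 2*x - 3) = (x - 3)*(x + 4)*(x + 1)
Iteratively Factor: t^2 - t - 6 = (t - 3)*(t + 2)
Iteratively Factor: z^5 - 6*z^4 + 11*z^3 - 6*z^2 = (z)*(z^4 - 6*z^3 + 11*z^2 - 6*z) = z*(z - 3)*(z^3 - 3*z^2 + 2*z) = z^2*(z - 3)*(z^2 - 3*z + 2) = z^2*(z - 3)*(z - 1)*(z - 2)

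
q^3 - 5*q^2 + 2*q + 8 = (q - 4)*(q - 2)*(q + 1)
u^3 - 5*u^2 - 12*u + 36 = (u - 6)*(u - 2)*(u + 3)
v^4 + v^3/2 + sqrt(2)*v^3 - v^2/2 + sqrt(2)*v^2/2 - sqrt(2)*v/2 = v*(v - 1/2)*(v + 1)*(v + sqrt(2))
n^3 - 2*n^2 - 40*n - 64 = (n - 8)*(n + 2)*(n + 4)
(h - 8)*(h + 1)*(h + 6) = h^3 - h^2 - 50*h - 48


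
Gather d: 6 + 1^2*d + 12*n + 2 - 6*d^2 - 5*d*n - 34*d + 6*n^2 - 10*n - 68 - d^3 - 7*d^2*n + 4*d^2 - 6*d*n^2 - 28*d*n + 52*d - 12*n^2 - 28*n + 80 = -d^3 + d^2*(-7*n - 2) + d*(-6*n^2 - 33*n + 19) - 6*n^2 - 26*n + 20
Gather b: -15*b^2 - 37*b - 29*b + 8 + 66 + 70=-15*b^2 - 66*b + 144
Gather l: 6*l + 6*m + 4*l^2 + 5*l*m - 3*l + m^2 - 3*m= 4*l^2 + l*(5*m + 3) + m^2 + 3*m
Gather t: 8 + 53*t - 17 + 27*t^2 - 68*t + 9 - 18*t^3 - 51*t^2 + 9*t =-18*t^3 - 24*t^2 - 6*t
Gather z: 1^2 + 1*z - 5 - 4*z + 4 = -3*z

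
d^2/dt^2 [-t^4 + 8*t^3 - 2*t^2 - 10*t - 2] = -12*t^2 + 48*t - 4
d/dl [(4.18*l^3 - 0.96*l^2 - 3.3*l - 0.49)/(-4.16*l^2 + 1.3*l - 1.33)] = (-17.3888*l^4 + 10.868*l^3 - 31.6542*l^2 - 1.5232*l + 5.026)/(17.3056*l^4 - 10.816*l^3 + 12.7556*l^2 - 3.458*l + 1.7689)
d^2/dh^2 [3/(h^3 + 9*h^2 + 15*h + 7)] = 36*(h^2 + 10*h + 27)/(h^7 + 25*h^6 + 237*h^5 + 1061*h^4 + 2339*h^3 + 2667*h^2 + 1519*h + 343)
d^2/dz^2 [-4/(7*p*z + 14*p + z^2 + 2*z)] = 8*(7*p*z + 14*p + z^2 + 2*z - (7*p + 2*z + 2)^2)/(7*p*z + 14*p + z^2 + 2*z)^3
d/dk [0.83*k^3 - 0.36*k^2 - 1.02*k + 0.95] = 2.49*k^2 - 0.72*k - 1.02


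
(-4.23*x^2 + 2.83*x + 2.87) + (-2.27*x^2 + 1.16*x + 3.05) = -6.5*x^2 + 3.99*x + 5.92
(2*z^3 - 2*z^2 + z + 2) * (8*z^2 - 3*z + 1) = 16*z^5 - 22*z^4 + 16*z^3 + 11*z^2 - 5*z + 2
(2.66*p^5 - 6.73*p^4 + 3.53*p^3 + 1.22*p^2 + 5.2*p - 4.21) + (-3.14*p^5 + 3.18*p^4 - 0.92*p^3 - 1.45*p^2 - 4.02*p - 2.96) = -0.48*p^5 - 3.55*p^4 + 2.61*p^3 - 0.23*p^2 + 1.18*p - 7.17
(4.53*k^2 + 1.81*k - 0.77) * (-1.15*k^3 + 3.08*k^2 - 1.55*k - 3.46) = -5.2095*k^5 + 11.8709*k^4 - 0.5612*k^3 - 20.8509*k^2 - 5.0691*k + 2.6642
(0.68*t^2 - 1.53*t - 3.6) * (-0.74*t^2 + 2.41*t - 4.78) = -0.5032*t^4 + 2.771*t^3 - 4.2737*t^2 - 1.3626*t + 17.208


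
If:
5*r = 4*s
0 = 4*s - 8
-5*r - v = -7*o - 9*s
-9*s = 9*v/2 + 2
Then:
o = -130/63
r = 8/5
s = 2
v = -40/9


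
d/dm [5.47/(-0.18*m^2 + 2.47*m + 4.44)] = (1.9692*m - 13.5109)/(-0.18*m^2 + 2.47*m + 4.44)^2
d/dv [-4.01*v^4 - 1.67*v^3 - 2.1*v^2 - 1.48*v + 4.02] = -16.04*v^3 - 5.01*v^2 - 4.2*v - 1.48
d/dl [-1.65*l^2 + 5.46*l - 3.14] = 5.46 - 3.3*l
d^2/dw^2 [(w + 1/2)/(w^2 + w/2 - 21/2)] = 2*((2*w + 1)*(4*w + 1)^2 - 4*(3*w + 1)*(2*w^2 + w - 21))/(2*w^2 + w - 21)^3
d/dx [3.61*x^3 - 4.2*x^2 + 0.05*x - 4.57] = 10.83*x^2 - 8.4*x + 0.05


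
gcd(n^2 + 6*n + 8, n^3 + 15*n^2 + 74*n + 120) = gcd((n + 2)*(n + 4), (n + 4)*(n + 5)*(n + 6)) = n + 4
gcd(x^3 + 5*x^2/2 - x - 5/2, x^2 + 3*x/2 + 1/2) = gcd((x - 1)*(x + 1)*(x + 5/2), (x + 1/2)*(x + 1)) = x + 1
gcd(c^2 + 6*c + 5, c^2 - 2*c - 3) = c + 1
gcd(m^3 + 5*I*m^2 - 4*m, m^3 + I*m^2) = m^2 + I*m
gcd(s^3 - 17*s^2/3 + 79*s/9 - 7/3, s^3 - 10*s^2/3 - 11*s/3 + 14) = s^2 - 16*s/3 + 7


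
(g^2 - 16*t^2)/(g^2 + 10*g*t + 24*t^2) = (g - 4*t)/(g + 6*t)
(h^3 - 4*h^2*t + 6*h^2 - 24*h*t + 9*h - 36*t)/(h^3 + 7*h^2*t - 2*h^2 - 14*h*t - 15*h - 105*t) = (h^2 - 4*h*t + 3*h - 12*t)/(h^2 + 7*h*t - 5*h - 35*t)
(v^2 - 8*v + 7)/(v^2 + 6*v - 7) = (v - 7)/(v + 7)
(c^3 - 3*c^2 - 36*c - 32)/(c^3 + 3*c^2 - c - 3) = (c^2 - 4*c - 32)/(c^2 + 2*c - 3)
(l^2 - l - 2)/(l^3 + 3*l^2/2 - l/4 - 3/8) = 8*(l^2 - l - 2)/(8*l^3 + 12*l^2 - 2*l - 3)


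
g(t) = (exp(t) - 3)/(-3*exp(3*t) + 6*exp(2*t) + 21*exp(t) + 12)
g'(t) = (exp(t) - 3)*(9*exp(3*t) - 12*exp(2*t) - 21*exp(t))/(-3*exp(3*t) + 6*exp(2*t) + 21*exp(t) + 12)^2 + exp(t)/(-3*exp(3*t) + 6*exp(2*t) + 21*exp(t) + 12)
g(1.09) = -0.00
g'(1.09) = 0.06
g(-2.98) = -0.23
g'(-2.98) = 0.02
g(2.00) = -0.01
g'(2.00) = 0.01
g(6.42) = -0.00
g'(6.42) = 0.00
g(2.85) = -0.00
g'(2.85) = 0.00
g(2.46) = -0.00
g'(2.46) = 0.00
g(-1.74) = -0.18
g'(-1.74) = 0.06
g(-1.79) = -0.18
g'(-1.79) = 0.05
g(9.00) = 0.00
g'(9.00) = 0.00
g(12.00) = 0.00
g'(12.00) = 0.00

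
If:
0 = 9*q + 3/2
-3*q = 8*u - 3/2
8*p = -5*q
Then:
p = 5/48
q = -1/6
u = 1/4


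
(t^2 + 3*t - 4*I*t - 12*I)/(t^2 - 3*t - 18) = (t - 4*I)/(t - 6)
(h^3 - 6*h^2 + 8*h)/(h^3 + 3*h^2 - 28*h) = (h - 2)/(h + 7)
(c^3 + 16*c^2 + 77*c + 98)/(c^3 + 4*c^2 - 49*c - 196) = (c^2 + 9*c + 14)/(c^2 - 3*c - 28)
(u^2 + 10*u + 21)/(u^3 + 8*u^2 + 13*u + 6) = (u^2 + 10*u + 21)/(u^3 + 8*u^2 + 13*u + 6)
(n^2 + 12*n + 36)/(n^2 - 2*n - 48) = (n + 6)/(n - 8)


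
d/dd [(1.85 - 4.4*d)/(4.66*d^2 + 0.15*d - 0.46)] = (20.504*d^2 - 17.242*d + 1.7465)/(21.7156*d^4 + 1.398*d^3 - 4.2647*d^2 - 0.138*d + 0.2116)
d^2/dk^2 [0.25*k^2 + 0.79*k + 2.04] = 0.500000000000000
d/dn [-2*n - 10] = -2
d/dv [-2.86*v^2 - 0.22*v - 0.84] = -5.72*v - 0.22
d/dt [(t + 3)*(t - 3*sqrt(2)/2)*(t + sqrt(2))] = 3*t^2 - sqrt(2)*t + 6*t - 3 - 3*sqrt(2)/2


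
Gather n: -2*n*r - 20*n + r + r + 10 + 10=n*(-2*r - 20) + 2*r + 20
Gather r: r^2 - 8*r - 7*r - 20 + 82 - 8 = r^2 - 15*r + 54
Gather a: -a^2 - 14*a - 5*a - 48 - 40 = -a^2 - 19*a - 88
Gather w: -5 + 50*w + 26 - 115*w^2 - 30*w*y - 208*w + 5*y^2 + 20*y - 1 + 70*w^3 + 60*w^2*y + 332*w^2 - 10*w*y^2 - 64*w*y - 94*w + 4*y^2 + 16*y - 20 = 70*w^3 + w^2*(60*y + 217) + w*(-10*y^2 - 94*y - 252) + 9*y^2 + 36*y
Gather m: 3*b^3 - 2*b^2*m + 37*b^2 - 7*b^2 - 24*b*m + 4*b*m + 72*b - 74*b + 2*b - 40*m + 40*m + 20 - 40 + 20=3*b^3 + 30*b^2 + m*(-2*b^2 - 20*b)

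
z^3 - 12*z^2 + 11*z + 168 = (z - 8)*(z - 7)*(z + 3)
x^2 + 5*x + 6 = (x + 2)*(x + 3)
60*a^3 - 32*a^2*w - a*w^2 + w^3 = (-5*a + w)*(-2*a + w)*(6*a + w)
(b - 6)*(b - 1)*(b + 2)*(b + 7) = b^4 + 2*b^3 - 43*b^2 - 44*b + 84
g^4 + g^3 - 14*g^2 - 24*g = g*(g - 4)*(g + 2)*(g + 3)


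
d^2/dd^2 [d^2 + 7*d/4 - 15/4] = 2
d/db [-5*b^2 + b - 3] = 1 - 10*b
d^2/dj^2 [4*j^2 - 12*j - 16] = 8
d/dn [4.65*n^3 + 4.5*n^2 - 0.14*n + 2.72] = 13.95*n^2 + 9.0*n - 0.14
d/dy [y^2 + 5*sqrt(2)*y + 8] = 2*y + 5*sqrt(2)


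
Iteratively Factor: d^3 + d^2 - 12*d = (d + 4)*(d^2 - 3*d) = (d - 3)*(d + 4)*(d)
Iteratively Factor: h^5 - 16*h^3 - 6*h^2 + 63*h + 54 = (h + 1)*(h^4 - h^3 - 15*h^2 + 9*h + 54) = (h + 1)*(h + 3)*(h^3 - 4*h^2 - 3*h + 18) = (h - 3)*(h + 1)*(h + 3)*(h^2 - h - 6) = (h - 3)^2*(h + 1)*(h + 3)*(h + 2)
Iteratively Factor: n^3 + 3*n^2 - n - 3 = (n - 1)*(n^2 + 4*n + 3) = (n - 1)*(n + 3)*(n + 1)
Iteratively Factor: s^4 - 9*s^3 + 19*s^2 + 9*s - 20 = (s + 1)*(s^3 - 10*s^2 + 29*s - 20) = (s - 1)*(s + 1)*(s^2 - 9*s + 20) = (s - 4)*(s - 1)*(s + 1)*(s - 5)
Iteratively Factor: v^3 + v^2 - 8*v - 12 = (v + 2)*(v^2 - v - 6) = (v - 3)*(v + 2)*(v + 2)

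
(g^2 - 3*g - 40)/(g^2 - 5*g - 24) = (g + 5)/(g + 3)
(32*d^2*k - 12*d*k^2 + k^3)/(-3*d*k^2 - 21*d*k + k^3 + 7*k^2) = (-32*d^2 + 12*d*k - k^2)/(3*d*k + 21*d - k^2 - 7*k)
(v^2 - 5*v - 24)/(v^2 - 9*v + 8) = (v + 3)/(v - 1)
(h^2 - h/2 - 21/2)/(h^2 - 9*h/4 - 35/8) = 4*(h + 3)/(4*h + 5)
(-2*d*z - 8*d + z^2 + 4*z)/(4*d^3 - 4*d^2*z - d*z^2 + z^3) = (z + 4)/(-2*d^2 + d*z + z^2)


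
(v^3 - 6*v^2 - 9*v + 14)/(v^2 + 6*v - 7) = (v^2 - 5*v - 14)/(v + 7)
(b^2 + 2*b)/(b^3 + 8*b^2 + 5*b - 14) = b/(b^2 + 6*b - 7)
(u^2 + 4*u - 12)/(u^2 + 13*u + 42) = (u - 2)/(u + 7)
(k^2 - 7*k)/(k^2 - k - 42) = k/(k + 6)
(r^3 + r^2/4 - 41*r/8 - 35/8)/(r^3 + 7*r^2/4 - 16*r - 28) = (2*r^2 - 3*r - 5)/(2*(r^2 - 16))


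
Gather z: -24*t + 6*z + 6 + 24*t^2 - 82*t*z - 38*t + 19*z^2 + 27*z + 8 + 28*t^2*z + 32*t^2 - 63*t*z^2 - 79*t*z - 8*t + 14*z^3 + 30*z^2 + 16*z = 56*t^2 - 70*t + 14*z^3 + z^2*(49 - 63*t) + z*(28*t^2 - 161*t + 49) + 14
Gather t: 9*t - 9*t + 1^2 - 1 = 0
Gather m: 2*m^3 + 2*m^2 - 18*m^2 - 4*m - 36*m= 2*m^3 - 16*m^2 - 40*m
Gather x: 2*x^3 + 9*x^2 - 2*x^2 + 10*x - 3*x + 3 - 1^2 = 2*x^3 + 7*x^2 + 7*x + 2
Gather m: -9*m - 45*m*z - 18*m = m*(-45*z - 27)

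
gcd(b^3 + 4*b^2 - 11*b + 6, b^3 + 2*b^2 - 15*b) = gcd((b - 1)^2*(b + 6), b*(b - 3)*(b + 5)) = 1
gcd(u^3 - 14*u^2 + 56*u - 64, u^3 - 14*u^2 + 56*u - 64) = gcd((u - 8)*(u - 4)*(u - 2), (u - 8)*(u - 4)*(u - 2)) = u^3 - 14*u^2 + 56*u - 64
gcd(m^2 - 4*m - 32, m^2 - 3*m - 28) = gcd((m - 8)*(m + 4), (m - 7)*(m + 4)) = m + 4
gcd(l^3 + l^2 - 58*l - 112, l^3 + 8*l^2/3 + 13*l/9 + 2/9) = l + 2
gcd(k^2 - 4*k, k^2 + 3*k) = k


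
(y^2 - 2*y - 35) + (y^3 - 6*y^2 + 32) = y^3 - 5*y^2 - 2*y - 3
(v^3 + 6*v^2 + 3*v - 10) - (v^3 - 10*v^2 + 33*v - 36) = 16*v^2 - 30*v + 26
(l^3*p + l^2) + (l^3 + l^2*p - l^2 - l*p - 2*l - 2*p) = l^3*p + l^3 + l^2*p - l*p - 2*l - 2*p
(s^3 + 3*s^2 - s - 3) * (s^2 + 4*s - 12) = s^5 + 7*s^4 - s^3 - 43*s^2 + 36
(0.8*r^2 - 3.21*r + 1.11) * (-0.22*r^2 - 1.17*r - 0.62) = -0.176*r^4 - 0.2298*r^3 + 3.0155*r^2 + 0.6915*r - 0.6882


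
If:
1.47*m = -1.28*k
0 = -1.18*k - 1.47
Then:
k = -1.25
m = 1.08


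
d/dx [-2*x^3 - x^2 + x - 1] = -6*x^2 - 2*x + 1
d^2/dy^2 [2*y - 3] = 0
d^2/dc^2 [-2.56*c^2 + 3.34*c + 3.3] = -5.12000000000000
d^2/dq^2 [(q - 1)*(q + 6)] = 2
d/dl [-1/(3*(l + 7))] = 1/(3*(l + 7)^2)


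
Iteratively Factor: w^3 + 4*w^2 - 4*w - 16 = (w - 2)*(w^2 + 6*w + 8) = (w - 2)*(w + 4)*(w + 2)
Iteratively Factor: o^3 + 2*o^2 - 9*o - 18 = (o - 3)*(o^2 + 5*o + 6) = (o - 3)*(o + 2)*(o + 3)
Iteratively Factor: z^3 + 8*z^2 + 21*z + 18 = (z + 2)*(z^2 + 6*z + 9) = (z + 2)*(z + 3)*(z + 3)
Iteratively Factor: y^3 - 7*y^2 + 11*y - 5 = (y - 5)*(y^2 - 2*y + 1) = (y - 5)*(y - 1)*(y - 1)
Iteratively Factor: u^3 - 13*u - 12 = (u - 4)*(u^2 + 4*u + 3) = (u - 4)*(u + 1)*(u + 3)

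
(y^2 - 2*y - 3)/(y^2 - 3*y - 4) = (y - 3)/(y - 4)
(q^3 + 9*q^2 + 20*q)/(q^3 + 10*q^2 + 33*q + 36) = q*(q + 5)/(q^2 + 6*q + 9)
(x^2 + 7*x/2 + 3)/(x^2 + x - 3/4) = 2*(x + 2)/(2*x - 1)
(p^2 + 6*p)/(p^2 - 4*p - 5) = p*(p + 6)/(p^2 - 4*p - 5)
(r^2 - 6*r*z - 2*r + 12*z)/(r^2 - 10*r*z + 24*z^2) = (2 - r)/(-r + 4*z)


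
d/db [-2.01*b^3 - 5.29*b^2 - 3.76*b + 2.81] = -6.03*b^2 - 10.58*b - 3.76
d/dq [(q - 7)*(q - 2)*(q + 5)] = 3*q^2 - 8*q - 31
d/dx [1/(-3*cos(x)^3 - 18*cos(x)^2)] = -(cos(x) + 4)*sin(x)/((cos(x) + 6)^2*cos(x)^3)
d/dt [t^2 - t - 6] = 2*t - 1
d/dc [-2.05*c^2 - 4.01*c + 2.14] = -4.1*c - 4.01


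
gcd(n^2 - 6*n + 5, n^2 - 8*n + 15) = n - 5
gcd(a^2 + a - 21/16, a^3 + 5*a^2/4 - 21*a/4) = 1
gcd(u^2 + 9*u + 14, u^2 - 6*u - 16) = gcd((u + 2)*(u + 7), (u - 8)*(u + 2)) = u + 2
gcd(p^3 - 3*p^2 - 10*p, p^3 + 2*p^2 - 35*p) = p^2 - 5*p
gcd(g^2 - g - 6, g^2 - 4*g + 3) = g - 3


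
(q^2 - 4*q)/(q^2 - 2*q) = (q - 4)/(q - 2)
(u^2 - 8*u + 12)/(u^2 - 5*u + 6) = (u - 6)/(u - 3)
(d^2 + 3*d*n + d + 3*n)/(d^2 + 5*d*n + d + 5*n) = (d + 3*n)/(d + 5*n)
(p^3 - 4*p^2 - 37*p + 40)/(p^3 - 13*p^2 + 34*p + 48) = (p^2 + 4*p - 5)/(p^2 - 5*p - 6)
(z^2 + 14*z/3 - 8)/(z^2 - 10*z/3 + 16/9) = 3*(3*z^2 + 14*z - 24)/(9*z^2 - 30*z + 16)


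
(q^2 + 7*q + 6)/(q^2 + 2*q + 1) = (q + 6)/(q + 1)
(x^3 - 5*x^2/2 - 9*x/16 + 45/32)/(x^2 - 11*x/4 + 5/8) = (16*x^2 - 9)/(4*(4*x - 1))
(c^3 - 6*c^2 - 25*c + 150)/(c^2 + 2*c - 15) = (c^2 - 11*c + 30)/(c - 3)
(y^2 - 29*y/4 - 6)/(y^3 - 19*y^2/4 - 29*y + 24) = (4*y + 3)/(4*y^2 + 13*y - 12)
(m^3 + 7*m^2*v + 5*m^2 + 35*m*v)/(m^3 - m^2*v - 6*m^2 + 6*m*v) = (m^2 + 7*m*v + 5*m + 35*v)/(m^2 - m*v - 6*m + 6*v)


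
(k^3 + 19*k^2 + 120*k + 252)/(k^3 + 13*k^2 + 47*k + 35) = (k^2 + 12*k + 36)/(k^2 + 6*k + 5)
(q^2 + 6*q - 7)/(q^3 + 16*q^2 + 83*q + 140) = (q - 1)/(q^2 + 9*q + 20)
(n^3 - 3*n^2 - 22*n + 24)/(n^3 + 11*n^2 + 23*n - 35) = (n^2 - 2*n - 24)/(n^2 + 12*n + 35)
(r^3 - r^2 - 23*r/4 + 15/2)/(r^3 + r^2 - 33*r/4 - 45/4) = (2*r^2 - 7*r + 6)/(2*r^2 - 3*r - 9)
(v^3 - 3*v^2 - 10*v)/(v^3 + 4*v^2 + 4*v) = (v - 5)/(v + 2)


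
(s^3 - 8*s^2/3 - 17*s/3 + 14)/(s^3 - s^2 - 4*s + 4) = (s^2 - 2*s/3 - 7)/(s^2 + s - 2)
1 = 1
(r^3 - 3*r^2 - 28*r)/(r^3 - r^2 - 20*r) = (r - 7)/(r - 5)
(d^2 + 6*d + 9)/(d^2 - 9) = (d + 3)/(d - 3)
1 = 1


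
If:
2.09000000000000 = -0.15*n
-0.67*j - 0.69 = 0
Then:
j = -1.03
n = -13.93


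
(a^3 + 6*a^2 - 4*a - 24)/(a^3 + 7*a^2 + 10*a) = (a^2 + 4*a - 12)/(a*(a + 5))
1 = 1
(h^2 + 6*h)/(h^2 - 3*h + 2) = h*(h + 6)/(h^2 - 3*h + 2)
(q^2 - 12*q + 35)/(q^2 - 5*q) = (q - 7)/q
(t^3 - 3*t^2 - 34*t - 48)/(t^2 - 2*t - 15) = (t^2 - 6*t - 16)/(t - 5)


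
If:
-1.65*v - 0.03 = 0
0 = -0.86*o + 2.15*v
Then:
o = -0.05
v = -0.02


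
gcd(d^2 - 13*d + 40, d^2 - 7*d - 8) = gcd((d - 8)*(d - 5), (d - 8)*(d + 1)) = d - 8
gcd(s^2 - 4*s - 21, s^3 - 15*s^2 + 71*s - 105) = s - 7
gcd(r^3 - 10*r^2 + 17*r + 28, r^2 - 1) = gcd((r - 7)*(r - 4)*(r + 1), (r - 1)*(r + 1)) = r + 1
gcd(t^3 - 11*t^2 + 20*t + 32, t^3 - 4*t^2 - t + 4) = t^2 - 3*t - 4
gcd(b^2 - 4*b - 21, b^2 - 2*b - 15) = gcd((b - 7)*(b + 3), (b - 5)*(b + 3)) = b + 3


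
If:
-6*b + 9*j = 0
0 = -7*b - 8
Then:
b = -8/7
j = -16/21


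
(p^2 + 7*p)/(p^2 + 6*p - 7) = p/(p - 1)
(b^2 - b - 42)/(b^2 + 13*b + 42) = (b - 7)/(b + 7)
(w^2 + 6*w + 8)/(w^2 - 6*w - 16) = (w + 4)/(w - 8)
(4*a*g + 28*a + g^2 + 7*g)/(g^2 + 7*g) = (4*a + g)/g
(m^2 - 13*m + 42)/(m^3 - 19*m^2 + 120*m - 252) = 1/(m - 6)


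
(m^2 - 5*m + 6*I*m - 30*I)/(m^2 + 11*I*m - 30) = (m - 5)/(m + 5*I)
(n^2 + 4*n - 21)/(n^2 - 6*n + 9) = (n + 7)/(n - 3)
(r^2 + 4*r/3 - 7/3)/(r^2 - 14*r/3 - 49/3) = (r - 1)/(r - 7)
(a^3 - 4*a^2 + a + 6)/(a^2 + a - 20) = (a^3 - 4*a^2 + a + 6)/(a^2 + a - 20)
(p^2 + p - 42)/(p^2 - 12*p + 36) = (p + 7)/(p - 6)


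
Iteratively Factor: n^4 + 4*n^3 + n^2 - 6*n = (n)*(n^3 + 4*n^2 + n - 6) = n*(n - 1)*(n^2 + 5*n + 6) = n*(n - 1)*(n + 2)*(n + 3)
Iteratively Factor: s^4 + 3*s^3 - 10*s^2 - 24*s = (s + 4)*(s^3 - s^2 - 6*s) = (s - 3)*(s + 4)*(s^2 + 2*s) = s*(s - 3)*(s + 4)*(s + 2)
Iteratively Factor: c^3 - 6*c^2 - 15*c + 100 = (c - 5)*(c^2 - c - 20) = (c - 5)*(c + 4)*(c - 5)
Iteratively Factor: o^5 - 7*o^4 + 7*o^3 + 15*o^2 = (o)*(o^4 - 7*o^3 + 7*o^2 + 15*o) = o*(o - 3)*(o^3 - 4*o^2 - 5*o) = o^2*(o - 3)*(o^2 - 4*o - 5) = o^2*(o - 5)*(o - 3)*(o + 1)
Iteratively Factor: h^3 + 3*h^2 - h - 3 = (h - 1)*(h^2 + 4*h + 3) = (h - 1)*(h + 3)*(h + 1)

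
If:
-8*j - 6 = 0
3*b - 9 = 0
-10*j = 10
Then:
No Solution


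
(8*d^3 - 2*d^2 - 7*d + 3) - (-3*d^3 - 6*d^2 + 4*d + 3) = 11*d^3 + 4*d^2 - 11*d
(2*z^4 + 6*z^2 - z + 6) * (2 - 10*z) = -20*z^5 + 4*z^4 - 60*z^3 + 22*z^2 - 62*z + 12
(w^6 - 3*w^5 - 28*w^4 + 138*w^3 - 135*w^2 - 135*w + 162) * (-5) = -5*w^6 + 15*w^5 + 140*w^4 - 690*w^3 + 675*w^2 + 675*w - 810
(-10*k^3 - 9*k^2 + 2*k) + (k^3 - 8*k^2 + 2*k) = -9*k^3 - 17*k^2 + 4*k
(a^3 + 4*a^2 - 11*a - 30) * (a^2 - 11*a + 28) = a^5 - 7*a^4 - 27*a^3 + 203*a^2 + 22*a - 840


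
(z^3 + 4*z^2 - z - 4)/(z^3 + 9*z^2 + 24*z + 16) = (z - 1)/(z + 4)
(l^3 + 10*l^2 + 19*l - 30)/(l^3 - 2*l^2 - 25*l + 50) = (l^2 + 5*l - 6)/(l^2 - 7*l + 10)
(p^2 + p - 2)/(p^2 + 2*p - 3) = (p + 2)/(p + 3)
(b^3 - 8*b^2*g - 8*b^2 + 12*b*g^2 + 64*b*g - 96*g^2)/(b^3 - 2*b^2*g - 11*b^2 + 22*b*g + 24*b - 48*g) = (b - 6*g)/(b - 3)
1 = 1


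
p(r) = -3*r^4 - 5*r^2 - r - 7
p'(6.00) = -2653.00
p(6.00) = -4081.00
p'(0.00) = -1.00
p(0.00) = -7.00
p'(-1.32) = 39.80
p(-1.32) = -23.50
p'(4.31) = -1004.86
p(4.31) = -1139.40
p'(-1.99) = 113.47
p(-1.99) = -71.86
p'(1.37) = -45.56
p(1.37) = -28.32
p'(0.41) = -5.93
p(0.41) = -8.34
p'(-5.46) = 2006.86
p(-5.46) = -2816.79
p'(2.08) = -129.79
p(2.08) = -86.87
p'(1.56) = -62.16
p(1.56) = -38.50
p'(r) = -12*r^3 - 10*r - 1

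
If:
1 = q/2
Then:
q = 2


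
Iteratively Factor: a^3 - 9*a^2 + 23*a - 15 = (a - 1)*(a^2 - 8*a + 15) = (a - 5)*(a - 1)*(a - 3)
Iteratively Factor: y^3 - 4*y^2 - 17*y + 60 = (y + 4)*(y^2 - 8*y + 15) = (y - 5)*(y + 4)*(y - 3)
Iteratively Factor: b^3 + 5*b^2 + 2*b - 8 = (b + 4)*(b^2 + b - 2) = (b - 1)*(b + 4)*(b + 2)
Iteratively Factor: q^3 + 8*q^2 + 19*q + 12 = (q + 1)*(q^2 + 7*q + 12) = (q + 1)*(q + 3)*(q + 4)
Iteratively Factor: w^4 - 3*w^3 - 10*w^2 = (w)*(w^3 - 3*w^2 - 10*w) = w*(w + 2)*(w^2 - 5*w) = w^2*(w + 2)*(w - 5)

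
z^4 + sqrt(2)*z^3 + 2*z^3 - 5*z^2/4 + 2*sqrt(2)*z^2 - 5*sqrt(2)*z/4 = z*(z - 1/2)*(z + 5/2)*(z + sqrt(2))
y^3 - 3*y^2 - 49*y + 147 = (y - 7)*(y - 3)*(y + 7)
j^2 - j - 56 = (j - 8)*(j + 7)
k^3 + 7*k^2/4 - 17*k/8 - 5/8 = (k - 1)*(k + 1/4)*(k + 5/2)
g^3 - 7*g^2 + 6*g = g*(g - 6)*(g - 1)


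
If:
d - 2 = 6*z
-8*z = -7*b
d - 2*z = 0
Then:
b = -4/7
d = -1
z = -1/2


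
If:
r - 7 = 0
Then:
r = 7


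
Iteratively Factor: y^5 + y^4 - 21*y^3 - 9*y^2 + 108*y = (y + 4)*(y^4 - 3*y^3 - 9*y^2 + 27*y) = (y + 3)*(y + 4)*(y^3 - 6*y^2 + 9*y) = (y - 3)*(y + 3)*(y + 4)*(y^2 - 3*y) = (y - 3)^2*(y + 3)*(y + 4)*(y)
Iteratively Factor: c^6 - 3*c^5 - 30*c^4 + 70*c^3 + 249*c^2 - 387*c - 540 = (c - 3)*(c^5 - 30*c^3 - 20*c^2 + 189*c + 180) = (c - 5)*(c - 3)*(c^4 + 5*c^3 - 5*c^2 - 45*c - 36) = (c - 5)*(c - 3)*(c + 1)*(c^3 + 4*c^2 - 9*c - 36) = (c - 5)*(c - 3)*(c + 1)*(c + 3)*(c^2 + c - 12) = (c - 5)*(c - 3)^2*(c + 1)*(c + 3)*(c + 4)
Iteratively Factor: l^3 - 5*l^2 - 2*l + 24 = (l - 3)*(l^2 - 2*l - 8) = (l - 4)*(l - 3)*(l + 2)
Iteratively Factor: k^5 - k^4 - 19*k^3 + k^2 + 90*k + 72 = (k - 4)*(k^4 + 3*k^3 - 7*k^2 - 27*k - 18) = (k - 4)*(k + 3)*(k^3 - 7*k - 6) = (k - 4)*(k + 1)*(k + 3)*(k^2 - k - 6) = (k - 4)*(k - 3)*(k + 1)*(k + 3)*(k + 2)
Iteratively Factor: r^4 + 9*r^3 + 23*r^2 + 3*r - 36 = (r - 1)*(r^3 + 10*r^2 + 33*r + 36) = (r - 1)*(r + 3)*(r^2 + 7*r + 12) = (r - 1)*(r + 3)*(r + 4)*(r + 3)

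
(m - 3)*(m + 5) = m^2 + 2*m - 15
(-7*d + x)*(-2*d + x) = 14*d^2 - 9*d*x + x^2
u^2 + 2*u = u*(u + 2)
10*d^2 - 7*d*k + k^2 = (-5*d + k)*(-2*d + k)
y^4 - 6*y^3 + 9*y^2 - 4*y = y*(y - 4)*(y - 1)^2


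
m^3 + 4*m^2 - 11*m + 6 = (m - 1)^2*(m + 6)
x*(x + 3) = x^2 + 3*x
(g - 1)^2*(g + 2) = g^3 - 3*g + 2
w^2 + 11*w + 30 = (w + 5)*(w + 6)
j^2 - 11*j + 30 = (j - 6)*(j - 5)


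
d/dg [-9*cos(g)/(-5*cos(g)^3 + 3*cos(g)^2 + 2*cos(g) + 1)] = 144*(10*cos(g)^3 - 3*cos(g)^2 + 1)*sin(g)/(-7*cos(g) + 6*cos(2*g) - 5*cos(3*g) + 10)^2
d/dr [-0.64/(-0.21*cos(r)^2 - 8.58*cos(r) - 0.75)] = (0.2688*cos(r) + 5.4912)*sin(r)/(0.21*cos(r)^2 + 8.58*cos(r) + 0.75)^2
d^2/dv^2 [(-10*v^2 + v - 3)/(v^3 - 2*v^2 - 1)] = 2*(-10*v^6 + 3*v^5 - 24*v^4 - 18*v^3 + 30*v^2 - 15*v - 4)/(v^9 - 6*v^8 + 12*v^7 - 11*v^6 + 12*v^5 - 12*v^4 + 3*v^3 - 6*v^2 - 1)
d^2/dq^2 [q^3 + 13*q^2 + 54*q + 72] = 6*q + 26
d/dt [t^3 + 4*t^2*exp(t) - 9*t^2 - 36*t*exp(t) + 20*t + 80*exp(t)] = 4*t^2*exp(t) + 3*t^2 - 28*t*exp(t) - 18*t + 44*exp(t) + 20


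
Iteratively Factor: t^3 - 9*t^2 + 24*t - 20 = (t - 2)*(t^2 - 7*t + 10) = (t - 2)^2*(t - 5)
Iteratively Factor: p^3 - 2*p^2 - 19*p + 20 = (p - 5)*(p^2 + 3*p - 4) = (p - 5)*(p + 4)*(p - 1)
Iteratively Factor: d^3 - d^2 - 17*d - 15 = (d - 5)*(d^2 + 4*d + 3) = (d - 5)*(d + 1)*(d + 3)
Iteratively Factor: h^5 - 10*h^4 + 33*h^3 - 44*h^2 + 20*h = (h - 2)*(h^4 - 8*h^3 + 17*h^2 - 10*h) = (h - 5)*(h - 2)*(h^3 - 3*h^2 + 2*h) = (h - 5)*(h - 2)*(h - 1)*(h^2 - 2*h) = h*(h - 5)*(h - 2)*(h - 1)*(h - 2)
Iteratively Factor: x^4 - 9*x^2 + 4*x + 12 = (x + 1)*(x^3 - x^2 - 8*x + 12) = (x - 2)*(x + 1)*(x^2 + x - 6) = (x - 2)^2*(x + 1)*(x + 3)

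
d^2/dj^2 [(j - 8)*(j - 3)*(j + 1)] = 6*j - 20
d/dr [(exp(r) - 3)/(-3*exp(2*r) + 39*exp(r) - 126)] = ((exp(r) - 3)*(2*exp(r) - 13) - exp(2*r) + 13*exp(r) - 42)*exp(r)/(3*(exp(2*r) - 13*exp(r) + 42)^2)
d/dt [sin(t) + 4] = cos(t)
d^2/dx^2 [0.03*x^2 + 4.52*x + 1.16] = 0.0600000000000000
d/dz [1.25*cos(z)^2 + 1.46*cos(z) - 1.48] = -(2.5*cos(z) + 1.46)*sin(z)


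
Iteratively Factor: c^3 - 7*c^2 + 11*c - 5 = (c - 5)*(c^2 - 2*c + 1) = (c - 5)*(c - 1)*(c - 1)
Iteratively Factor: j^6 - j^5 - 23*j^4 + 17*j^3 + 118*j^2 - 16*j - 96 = (j + 1)*(j^5 - 2*j^4 - 21*j^3 + 38*j^2 + 80*j - 96) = (j - 4)*(j + 1)*(j^4 + 2*j^3 - 13*j^2 - 14*j + 24) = (j - 4)*(j + 1)*(j + 4)*(j^3 - 2*j^2 - 5*j + 6) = (j - 4)*(j + 1)*(j + 2)*(j + 4)*(j^2 - 4*j + 3) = (j - 4)*(j - 3)*(j + 1)*(j + 2)*(j + 4)*(j - 1)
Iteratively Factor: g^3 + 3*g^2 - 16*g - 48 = (g + 3)*(g^2 - 16) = (g - 4)*(g + 3)*(g + 4)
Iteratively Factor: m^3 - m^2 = (m)*(m^2 - m) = m^2*(m - 1)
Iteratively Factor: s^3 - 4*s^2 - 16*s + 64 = (s - 4)*(s^2 - 16) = (s - 4)^2*(s + 4)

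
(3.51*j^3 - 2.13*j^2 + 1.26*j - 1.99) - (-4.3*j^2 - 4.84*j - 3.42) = 3.51*j^3 + 2.17*j^2 + 6.1*j + 1.43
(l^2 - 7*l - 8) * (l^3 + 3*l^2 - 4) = l^5 - 4*l^4 - 29*l^3 - 28*l^2 + 28*l + 32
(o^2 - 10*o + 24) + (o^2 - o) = 2*o^2 - 11*o + 24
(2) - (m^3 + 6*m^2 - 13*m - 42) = -m^3 - 6*m^2 + 13*m + 44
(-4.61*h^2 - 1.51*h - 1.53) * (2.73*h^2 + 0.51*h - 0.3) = -12.5853*h^4 - 6.4734*h^3 - 3.564*h^2 - 0.3273*h + 0.459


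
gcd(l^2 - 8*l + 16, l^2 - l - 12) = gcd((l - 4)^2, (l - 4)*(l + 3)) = l - 4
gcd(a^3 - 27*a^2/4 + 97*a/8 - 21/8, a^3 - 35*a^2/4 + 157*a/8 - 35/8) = a^2 - 15*a/4 + 7/8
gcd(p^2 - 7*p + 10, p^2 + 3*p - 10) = p - 2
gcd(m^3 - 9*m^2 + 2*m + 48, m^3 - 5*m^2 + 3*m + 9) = m - 3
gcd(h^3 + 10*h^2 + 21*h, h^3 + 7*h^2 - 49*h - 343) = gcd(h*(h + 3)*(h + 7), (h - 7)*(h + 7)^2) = h + 7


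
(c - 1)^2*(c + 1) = c^3 - c^2 - c + 1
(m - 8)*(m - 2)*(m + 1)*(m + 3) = m^4 - 6*m^3 - 21*m^2 + 34*m + 48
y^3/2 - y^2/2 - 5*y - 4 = (y/2 + 1)*(y - 4)*(y + 1)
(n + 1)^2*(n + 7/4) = n^3 + 15*n^2/4 + 9*n/2 + 7/4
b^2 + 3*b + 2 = (b + 1)*(b + 2)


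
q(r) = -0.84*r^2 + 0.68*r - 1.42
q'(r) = 0.68 - 1.68*r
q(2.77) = -5.98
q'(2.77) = -3.97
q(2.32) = -4.36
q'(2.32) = -3.22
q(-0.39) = -1.81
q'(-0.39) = 1.34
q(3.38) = -8.72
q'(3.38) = -5.00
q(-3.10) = -11.60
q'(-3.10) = 5.89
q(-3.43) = -13.63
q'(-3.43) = 6.44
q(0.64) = -1.33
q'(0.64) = -0.40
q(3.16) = -7.66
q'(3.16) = -4.63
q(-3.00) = -11.02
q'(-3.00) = 5.72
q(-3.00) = -11.02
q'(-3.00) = 5.72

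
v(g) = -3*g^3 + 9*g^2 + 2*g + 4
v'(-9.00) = -889.00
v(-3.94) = 319.32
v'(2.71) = -15.32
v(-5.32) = 699.79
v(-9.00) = 2902.00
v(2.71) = 15.81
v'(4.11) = -76.05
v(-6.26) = 1080.11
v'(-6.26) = -463.37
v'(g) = -9*g^2 + 18*g + 2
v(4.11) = -44.03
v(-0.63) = 7.06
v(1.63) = 18.18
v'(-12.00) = -1510.00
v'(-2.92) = -127.30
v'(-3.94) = -208.63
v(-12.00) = 6460.00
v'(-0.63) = -12.91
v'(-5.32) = -348.48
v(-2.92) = 149.59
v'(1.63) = 7.43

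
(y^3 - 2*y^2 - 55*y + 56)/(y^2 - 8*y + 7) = (y^2 - y - 56)/(y - 7)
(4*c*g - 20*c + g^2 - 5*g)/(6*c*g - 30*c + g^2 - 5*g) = (4*c + g)/(6*c + g)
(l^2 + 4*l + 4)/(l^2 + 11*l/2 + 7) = 2*(l + 2)/(2*l + 7)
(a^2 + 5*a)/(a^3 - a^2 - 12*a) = (a + 5)/(a^2 - a - 12)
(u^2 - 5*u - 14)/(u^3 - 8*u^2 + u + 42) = 1/(u - 3)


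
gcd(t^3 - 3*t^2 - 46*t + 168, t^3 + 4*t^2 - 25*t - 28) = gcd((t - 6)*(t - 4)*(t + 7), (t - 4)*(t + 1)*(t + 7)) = t^2 + 3*t - 28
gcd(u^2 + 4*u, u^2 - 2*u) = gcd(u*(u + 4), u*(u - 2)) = u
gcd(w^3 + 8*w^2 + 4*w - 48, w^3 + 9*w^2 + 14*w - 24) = w^2 + 10*w + 24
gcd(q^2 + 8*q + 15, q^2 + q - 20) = q + 5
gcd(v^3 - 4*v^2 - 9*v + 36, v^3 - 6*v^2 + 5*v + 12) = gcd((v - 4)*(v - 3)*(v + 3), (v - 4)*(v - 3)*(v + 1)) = v^2 - 7*v + 12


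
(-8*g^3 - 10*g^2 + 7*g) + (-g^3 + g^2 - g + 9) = -9*g^3 - 9*g^2 + 6*g + 9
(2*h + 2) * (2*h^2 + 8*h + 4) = 4*h^3 + 20*h^2 + 24*h + 8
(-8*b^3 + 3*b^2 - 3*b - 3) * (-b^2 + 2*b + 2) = 8*b^5 - 19*b^4 - 7*b^3 + 3*b^2 - 12*b - 6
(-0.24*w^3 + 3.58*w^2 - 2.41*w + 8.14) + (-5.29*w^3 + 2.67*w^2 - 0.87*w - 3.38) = -5.53*w^3 + 6.25*w^2 - 3.28*w + 4.76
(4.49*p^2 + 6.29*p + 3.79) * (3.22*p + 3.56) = 14.4578*p^3 + 36.2382*p^2 + 34.5962*p + 13.4924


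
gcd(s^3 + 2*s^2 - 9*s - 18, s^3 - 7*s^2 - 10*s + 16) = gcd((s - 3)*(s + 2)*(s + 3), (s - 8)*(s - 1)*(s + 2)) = s + 2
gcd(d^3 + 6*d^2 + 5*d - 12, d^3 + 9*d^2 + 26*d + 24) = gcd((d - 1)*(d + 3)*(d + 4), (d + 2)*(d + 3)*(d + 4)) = d^2 + 7*d + 12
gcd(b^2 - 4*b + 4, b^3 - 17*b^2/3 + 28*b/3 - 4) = b - 2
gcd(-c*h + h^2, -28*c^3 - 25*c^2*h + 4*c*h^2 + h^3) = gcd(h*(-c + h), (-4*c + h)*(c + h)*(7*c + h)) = 1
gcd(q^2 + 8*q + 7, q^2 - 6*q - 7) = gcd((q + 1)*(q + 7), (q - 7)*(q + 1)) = q + 1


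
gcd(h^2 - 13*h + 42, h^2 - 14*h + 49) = h - 7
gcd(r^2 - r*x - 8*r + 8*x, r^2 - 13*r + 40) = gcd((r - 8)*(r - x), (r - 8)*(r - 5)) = r - 8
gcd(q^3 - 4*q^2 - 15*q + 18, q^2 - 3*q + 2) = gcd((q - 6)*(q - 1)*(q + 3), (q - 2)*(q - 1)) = q - 1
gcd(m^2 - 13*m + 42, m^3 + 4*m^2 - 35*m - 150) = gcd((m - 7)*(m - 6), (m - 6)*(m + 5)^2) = m - 6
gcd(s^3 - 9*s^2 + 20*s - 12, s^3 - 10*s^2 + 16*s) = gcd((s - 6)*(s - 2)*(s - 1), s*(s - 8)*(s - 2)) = s - 2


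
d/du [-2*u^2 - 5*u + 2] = -4*u - 5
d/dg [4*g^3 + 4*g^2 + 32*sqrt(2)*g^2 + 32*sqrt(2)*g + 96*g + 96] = 12*g^2 + 8*g + 64*sqrt(2)*g + 32*sqrt(2) + 96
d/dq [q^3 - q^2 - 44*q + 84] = 3*q^2 - 2*q - 44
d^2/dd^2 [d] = 0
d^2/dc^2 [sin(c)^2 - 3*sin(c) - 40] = 3*sin(c) + 2*cos(2*c)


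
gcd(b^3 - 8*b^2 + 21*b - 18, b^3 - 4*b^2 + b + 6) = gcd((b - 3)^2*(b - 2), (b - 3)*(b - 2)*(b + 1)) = b^2 - 5*b + 6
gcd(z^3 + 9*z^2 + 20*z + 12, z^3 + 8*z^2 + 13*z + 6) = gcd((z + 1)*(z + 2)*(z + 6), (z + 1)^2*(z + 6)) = z^2 + 7*z + 6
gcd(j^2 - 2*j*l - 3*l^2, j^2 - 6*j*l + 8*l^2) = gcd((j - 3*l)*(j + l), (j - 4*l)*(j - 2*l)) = 1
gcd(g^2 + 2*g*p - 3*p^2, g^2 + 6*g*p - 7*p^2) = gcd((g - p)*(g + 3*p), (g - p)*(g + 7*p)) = -g + p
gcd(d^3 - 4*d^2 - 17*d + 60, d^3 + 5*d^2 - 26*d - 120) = d^2 - d - 20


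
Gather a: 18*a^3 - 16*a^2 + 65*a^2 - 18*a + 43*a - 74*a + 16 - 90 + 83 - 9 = 18*a^3 + 49*a^2 - 49*a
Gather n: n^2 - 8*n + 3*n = n^2 - 5*n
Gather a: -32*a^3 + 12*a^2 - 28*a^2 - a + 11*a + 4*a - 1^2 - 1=-32*a^3 - 16*a^2 + 14*a - 2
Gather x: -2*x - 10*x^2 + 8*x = -10*x^2 + 6*x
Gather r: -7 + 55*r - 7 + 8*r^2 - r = 8*r^2 + 54*r - 14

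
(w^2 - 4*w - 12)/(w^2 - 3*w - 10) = (w - 6)/(w - 5)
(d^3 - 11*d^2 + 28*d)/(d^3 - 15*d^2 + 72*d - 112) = d/(d - 4)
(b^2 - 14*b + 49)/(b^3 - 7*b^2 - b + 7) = (b - 7)/(b^2 - 1)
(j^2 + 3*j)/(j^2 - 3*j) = (j + 3)/(j - 3)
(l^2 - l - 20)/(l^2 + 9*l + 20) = (l - 5)/(l + 5)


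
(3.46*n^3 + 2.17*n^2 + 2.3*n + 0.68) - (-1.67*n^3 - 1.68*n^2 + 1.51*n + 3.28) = 5.13*n^3 + 3.85*n^2 + 0.79*n - 2.6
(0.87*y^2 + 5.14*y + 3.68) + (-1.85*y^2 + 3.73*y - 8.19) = -0.98*y^2 + 8.87*y - 4.51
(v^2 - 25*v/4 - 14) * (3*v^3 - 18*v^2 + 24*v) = 3*v^5 - 147*v^4/4 + 189*v^3/2 + 102*v^2 - 336*v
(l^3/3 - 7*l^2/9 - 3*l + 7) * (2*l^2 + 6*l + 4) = 2*l^5/3 + 4*l^4/9 - 28*l^3/3 - 64*l^2/9 + 30*l + 28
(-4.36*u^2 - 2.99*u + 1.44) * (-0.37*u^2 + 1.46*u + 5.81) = 1.6132*u^4 - 5.2593*u^3 - 30.2298*u^2 - 15.2695*u + 8.3664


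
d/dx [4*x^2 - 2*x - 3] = 8*x - 2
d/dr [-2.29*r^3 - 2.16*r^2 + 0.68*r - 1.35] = -6.87*r^2 - 4.32*r + 0.68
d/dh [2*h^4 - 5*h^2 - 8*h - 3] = 8*h^3 - 10*h - 8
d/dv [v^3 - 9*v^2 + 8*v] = 3*v^2 - 18*v + 8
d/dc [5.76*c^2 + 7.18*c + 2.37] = 11.52*c + 7.18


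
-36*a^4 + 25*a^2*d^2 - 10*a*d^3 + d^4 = (-6*a + d)*(-3*a + d)*(-2*a + d)*(a + d)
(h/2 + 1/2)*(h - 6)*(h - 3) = h^3/2 - 4*h^2 + 9*h/2 + 9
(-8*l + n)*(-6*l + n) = 48*l^2 - 14*l*n + n^2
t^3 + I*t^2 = t^2*(t + I)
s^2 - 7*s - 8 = (s - 8)*(s + 1)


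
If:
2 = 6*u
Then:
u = 1/3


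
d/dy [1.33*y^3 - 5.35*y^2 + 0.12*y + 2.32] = 3.99*y^2 - 10.7*y + 0.12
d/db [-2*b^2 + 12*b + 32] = 12 - 4*b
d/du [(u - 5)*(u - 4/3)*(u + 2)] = 3*u^2 - 26*u/3 - 6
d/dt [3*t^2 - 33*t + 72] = 6*t - 33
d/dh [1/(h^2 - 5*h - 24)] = (5 - 2*h)/(-h^2 + 5*h + 24)^2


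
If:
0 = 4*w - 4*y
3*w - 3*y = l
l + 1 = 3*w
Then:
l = 0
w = 1/3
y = 1/3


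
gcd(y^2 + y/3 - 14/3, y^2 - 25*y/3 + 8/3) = 1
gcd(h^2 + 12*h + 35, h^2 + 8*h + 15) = h + 5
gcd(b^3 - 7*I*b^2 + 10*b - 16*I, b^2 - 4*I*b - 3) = b - I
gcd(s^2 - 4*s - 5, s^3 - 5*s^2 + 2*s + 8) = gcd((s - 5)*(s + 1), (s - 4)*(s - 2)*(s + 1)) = s + 1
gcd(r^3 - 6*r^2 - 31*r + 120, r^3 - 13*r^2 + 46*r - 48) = r^2 - 11*r + 24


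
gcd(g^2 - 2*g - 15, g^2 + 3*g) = g + 3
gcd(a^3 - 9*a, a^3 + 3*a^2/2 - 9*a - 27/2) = a^2 - 9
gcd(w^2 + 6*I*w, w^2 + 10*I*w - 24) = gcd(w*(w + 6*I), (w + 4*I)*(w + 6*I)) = w + 6*I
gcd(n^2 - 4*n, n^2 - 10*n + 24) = n - 4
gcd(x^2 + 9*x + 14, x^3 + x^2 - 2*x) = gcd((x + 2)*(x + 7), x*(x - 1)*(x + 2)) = x + 2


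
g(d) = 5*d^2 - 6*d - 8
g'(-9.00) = -96.00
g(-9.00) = 451.00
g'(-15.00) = -156.00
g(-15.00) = 1207.00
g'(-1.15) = -17.50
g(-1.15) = 5.51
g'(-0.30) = -9.00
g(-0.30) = -5.75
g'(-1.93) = -25.30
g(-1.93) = 22.20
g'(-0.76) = -13.60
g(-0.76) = -0.55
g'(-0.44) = -10.40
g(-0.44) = -4.39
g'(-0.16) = -7.60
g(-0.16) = -6.91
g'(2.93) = 23.30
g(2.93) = 17.34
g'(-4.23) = -48.30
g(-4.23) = 106.84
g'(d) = 10*d - 6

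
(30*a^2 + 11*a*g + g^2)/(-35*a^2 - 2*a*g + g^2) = (-6*a - g)/(7*a - g)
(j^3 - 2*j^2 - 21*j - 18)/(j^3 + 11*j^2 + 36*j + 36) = (j^2 - 5*j - 6)/(j^2 + 8*j + 12)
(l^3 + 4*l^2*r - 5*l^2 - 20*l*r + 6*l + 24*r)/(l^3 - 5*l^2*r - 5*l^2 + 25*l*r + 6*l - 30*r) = (-l - 4*r)/(-l + 5*r)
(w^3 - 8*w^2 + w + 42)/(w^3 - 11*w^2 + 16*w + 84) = (w - 3)/(w - 6)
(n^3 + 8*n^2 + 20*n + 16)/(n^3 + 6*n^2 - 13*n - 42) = (n^2 + 6*n + 8)/(n^2 + 4*n - 21)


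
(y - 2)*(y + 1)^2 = y^3 - 3*y - 2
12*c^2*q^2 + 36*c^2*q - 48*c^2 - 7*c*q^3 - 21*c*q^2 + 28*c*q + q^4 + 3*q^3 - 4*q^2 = (-4*c + q)*(-3*c + q)*(q - 1)*(q + 4)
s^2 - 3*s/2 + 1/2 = (s - 1)*(s - 1/2)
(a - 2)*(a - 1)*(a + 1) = a^3 - 2*a^2 - a + 2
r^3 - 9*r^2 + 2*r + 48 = (r - 8)*(r - 3)*(r + 2)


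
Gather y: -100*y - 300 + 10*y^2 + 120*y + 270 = 10*y^2 + 20*y - 30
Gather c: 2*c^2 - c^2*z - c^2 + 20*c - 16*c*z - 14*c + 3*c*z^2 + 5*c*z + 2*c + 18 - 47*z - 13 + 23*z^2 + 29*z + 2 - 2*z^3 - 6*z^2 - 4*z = c^2*(1 - z) + c*(3*z^2 - 11*z + 8) - 2*z^3 + 17*z^2 - 22*z + 7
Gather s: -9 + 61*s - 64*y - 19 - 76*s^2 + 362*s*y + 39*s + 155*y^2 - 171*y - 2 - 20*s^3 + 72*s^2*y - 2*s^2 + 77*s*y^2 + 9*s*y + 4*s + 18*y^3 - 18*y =-20*s^3 + s^2*(72*y - 78) + s*(77*y^2 + 371*y + 104) + 18*y^3 + 155*y^2 - 253*y - 30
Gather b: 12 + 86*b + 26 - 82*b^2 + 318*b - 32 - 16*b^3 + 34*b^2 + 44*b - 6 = -16*b^3 - 48*b^2 + 448*b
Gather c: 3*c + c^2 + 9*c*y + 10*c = c^2 + c*(9*y + 13)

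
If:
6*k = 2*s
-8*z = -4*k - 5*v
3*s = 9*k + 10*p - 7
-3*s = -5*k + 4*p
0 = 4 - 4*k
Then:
No Solution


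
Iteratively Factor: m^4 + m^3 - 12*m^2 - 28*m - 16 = (m + 1)*(m^3 - 12*m - 16) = (m - 4)*(m + 1)*(m^2 + 4*m + 4) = (m - 4)*(m + 1)*(m + 2)*(m + 2)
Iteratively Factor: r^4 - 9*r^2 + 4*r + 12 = (r + 1)*(r^3 - r^2 - 8*r + 12) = (r - 2)*(r + 1)*(r^2 + r - 6) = (r - 2)*(r + 1)*(r + 3)*(r - 2)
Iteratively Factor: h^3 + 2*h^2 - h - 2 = (h + 2)*(h^2 - 1) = (h + 1)*(h + 2)*(h - 1)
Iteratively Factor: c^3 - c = (c - 1)*(c^2 + c) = (c - 1)*(c + 1)*(c)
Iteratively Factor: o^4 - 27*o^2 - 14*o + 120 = (o + 4)*(o^3 - 4*o^2 - 11*o + 30) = (o - 2)*(o + 4)*(o^2 - 2*o - 15) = (o - 2)*(o + 3)*(o + 4)*(o - 5)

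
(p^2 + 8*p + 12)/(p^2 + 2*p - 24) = (p + 2)/(p - 4)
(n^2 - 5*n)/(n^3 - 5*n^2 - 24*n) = (5 - n)/(-n^2 + 5*n + 24)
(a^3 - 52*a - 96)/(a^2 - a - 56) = (a^2 + 8*a + 12)/(a + 7)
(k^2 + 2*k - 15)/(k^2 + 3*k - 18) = (k + 5)/(k + 6)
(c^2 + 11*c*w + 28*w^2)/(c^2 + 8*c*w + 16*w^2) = (c + 7*w)/(c + 4*w)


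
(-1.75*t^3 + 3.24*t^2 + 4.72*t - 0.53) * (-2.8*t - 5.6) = 4.9*t^4 + 0.728*t^3 - 31.36*t^2 - 24.948*t + 2.968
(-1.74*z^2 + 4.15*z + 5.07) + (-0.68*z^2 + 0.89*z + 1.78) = -2.42*z^2 + 5.04*z + 6.85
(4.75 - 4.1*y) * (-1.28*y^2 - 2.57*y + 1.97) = 5.248*y^3 + 4.457*y^2 - 20.2845*y + 9.3575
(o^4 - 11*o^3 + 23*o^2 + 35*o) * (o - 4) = o^5 - 15*o^4 + 67*o^3 - 57*o^2 - 140*o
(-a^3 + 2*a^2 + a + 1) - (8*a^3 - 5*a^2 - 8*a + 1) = -9*a^3 + 7*a^2 + 9*a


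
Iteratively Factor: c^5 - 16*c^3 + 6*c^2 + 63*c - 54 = (c + 3)*(c^4 - 3*c^3 - 7*c^2 + 27*c - 18) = (c - 3)*(c + 3)*(c^3 - 7*c + 6) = (c - 3)*(c + 3)^2*(c^2 - 3*c + 2) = (c - 3)*(c - 2)*(c + 3)^2*(c - 1)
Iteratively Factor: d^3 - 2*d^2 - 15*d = (d - 5)*(d^2 + 3*d) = (d - 5)*(d + 3)*(d)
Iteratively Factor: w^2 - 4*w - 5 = (w - 5)*(w + 1)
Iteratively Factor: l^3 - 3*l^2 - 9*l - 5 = (l + 1)*(l^2 - 4*l - 5) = (l - 5)*(l + 1)*(l + 1)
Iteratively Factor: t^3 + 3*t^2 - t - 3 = (t - 1)*(t^2 + 4*t + 3) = (t - 1)*(t + 3)*(t + 1)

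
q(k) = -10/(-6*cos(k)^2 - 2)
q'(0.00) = 0.00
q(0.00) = 1.25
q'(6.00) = -0.57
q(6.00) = 1.33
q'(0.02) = 0.04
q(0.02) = 1.25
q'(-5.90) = 0.81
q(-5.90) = 1.40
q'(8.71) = -2.02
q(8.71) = 1.84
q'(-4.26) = -4.77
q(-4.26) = 3.18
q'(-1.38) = -4.55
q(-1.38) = 4.51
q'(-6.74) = -1.02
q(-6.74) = 1.46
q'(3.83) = 1.89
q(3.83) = 1.79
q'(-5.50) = 2.39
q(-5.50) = 1.99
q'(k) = 120*sin(k)*cos(k)/(-6*cos(k)^2 - 2)^2 = 60*sin(2*k)/(3*cos(2*k) + 5)^2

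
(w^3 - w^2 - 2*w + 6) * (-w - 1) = -w^4 + 3*w^2 - 4*w - 6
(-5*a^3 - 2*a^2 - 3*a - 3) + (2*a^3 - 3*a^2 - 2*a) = -3*a^3 - 5*a^2 - 5*a - 3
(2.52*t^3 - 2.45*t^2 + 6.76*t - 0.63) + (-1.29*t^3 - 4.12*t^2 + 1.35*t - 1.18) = 1.23*t^3 - 6.57*t^2 + 8.11*t - 1.81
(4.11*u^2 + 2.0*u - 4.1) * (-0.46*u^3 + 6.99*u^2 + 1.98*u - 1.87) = -1.8906*u^5 + 27.8089*u^4 + 24.0038*u^3 - 32.3847*u^2 - 11.858*u + 7.667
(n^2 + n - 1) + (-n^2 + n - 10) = 2*n - 11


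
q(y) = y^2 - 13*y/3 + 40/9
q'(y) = 2*y - 13/3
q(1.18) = 0.72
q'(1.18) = -1.97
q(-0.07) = 4.75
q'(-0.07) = -4.47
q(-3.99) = 37.65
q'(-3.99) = -12.31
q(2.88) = 0.26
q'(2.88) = 1.43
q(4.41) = 4.78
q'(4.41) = 4.49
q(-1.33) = 11.98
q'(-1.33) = -6.99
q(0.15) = 3.82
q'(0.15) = -4.03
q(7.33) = 26.41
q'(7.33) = 10.33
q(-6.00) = 66.44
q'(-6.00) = -16.33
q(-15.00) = 294.44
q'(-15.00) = -34.33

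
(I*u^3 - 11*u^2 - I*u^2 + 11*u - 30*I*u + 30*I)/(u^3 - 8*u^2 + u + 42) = (I*u^3 - u^2*(11 + I) + u*(11 - 30*I) + 30*I)/(u^3 - 8*u^2 + u + 42)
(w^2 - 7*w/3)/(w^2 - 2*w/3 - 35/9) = 3*w/(3*w + 5)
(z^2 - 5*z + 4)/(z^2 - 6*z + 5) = (z - 4)/(z - 5)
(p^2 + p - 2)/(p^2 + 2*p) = (p - 1)/p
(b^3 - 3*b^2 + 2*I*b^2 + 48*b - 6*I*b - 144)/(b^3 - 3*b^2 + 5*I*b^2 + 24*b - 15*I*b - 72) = (b - 6*I)/(b - 3*I)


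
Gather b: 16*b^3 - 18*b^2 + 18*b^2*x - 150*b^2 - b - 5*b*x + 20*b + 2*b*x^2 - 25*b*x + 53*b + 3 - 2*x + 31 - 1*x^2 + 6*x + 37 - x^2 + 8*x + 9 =16*b^3 + b^2*(18*x - 168) + b*(2*x^2 - 30*x + 72) - 2*x^2 + 12*x + 80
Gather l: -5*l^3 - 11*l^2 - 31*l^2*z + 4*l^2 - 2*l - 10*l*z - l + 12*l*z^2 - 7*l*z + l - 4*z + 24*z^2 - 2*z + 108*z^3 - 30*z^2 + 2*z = -5*l^3 + l^2*(-31*z - 7) + l*(12*z^2 - 17*z - 2) + 108*z^3 - 6*z^2 - 4*z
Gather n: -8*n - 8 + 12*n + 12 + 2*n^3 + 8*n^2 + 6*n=2*n^3 + 8*n^2 + 10*n + 4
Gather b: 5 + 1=6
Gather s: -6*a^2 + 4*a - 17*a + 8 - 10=-6*a^2 - 13*a - 2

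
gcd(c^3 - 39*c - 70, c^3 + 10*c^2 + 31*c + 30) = c^2 + 7*c + 10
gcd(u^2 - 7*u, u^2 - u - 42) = u - 7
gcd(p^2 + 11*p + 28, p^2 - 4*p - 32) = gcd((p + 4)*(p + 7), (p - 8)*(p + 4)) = p + 4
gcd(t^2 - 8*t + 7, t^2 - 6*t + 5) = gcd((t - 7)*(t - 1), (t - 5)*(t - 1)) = t - 1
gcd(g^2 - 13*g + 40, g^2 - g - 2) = 1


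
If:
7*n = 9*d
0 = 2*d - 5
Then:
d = 5/2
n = 45/14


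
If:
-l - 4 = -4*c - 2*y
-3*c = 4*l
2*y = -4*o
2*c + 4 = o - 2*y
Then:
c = 16/7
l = -12/7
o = 12/7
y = -24/7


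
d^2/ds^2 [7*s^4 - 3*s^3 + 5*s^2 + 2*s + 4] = 84*s^2 - 18*s + 10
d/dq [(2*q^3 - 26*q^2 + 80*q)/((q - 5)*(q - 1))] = 2*(q^2 - 2*q + 8)/(q^2 - 2*q + 1)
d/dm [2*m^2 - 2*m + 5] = 4*m - 2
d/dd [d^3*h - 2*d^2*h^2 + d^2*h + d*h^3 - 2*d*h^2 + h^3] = h*(3*d^2 - 4*d*h + 2*d + h^2 - 2*h)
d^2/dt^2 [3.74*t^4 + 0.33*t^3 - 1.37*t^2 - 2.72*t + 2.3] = 44.88*t^2 + 1.98*t - 2.74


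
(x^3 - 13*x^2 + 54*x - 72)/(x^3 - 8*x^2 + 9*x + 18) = (x - 4)/(x + 1)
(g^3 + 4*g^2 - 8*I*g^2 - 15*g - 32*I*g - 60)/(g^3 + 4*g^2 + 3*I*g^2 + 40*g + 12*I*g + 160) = (g - 3*I)/(g + 8*I)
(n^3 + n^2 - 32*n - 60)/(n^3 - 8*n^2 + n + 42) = (n^2 - n - 30)/(n^2 - 10*n + 21)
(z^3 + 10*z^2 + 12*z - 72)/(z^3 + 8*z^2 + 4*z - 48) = (z + 6)/(z + 4)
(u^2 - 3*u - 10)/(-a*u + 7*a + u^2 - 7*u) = (-u^2 + 3*u + 10)/(a*u - 7*a - u^2 + 7*u)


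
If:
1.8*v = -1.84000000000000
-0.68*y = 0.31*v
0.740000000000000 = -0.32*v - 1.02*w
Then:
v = -1.02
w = -0.40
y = 0.47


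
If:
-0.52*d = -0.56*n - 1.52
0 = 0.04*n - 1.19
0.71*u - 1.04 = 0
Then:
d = 34.96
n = 29.75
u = 1.46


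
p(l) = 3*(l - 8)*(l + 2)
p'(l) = 6*l - 18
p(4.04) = -71.76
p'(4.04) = 6.24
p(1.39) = -67.22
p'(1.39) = -9.66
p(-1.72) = -8.16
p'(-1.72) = -28.32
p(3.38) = -74.57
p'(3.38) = 2.28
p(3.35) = -74.63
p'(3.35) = 2.10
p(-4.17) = 79.23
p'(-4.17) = -43.02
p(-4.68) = 101.95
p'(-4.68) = -46.08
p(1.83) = -70.89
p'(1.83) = -7.02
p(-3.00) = 33.00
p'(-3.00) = -36.00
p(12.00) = 168.00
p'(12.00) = 54.00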